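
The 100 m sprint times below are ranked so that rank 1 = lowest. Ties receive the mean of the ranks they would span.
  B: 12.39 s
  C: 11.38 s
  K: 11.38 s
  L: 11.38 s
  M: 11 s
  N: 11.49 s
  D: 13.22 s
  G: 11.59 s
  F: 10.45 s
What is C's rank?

4

Sorted (ascending): 10.45, 11, 11.38, 11.38, 11.38, 11.49, 11.59, 12.39, 13.22
The 3 values of 11.38 occupy positions 3–5 → average rank 4.
C has value 11.38 s → rank 4.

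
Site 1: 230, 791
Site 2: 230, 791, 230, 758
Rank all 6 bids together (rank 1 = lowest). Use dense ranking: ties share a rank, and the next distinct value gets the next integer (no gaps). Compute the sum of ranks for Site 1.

Sorted (ascending): 230, 230, 230, 758, 791, 791
The 3 values of 230 share dense rank 1.
The 2 values of 791 share dense rank 3.
Remaining distinct values take the next consecutive integers.
Site 1 values → pooled ranks: 230→1, 791→3
Rank sum = 1 + 3 = 4

4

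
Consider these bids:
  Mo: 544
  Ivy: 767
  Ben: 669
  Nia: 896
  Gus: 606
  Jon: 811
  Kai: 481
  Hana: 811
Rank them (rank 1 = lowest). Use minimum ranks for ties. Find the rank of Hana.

6

Sorted (ascending): 481, 544, 606, 669, 767, 811, 811, 896
The 2 values of 811 occupy positions 6–7 → each gets rank 6.
Hana has value 811 → rank 6.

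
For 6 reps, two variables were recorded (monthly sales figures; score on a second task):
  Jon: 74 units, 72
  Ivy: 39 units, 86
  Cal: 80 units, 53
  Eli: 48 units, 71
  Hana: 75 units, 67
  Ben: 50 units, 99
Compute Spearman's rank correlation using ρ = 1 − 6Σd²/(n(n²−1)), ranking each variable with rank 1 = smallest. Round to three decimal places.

Ranks of variable 1: 4, 1, 6, 2, 5, 3
Ranks of variable 2: 4, 5, 1, 3, 2, 6
d = r₁ − r₂: 0, -4, 5, -1, 3, -3
d²: 0, 16, 25, 1, 9, 9; Σd² = 60
ρ = 1 − 6·60/(6·35) = 1 − 360/210 = -0.714

-0.714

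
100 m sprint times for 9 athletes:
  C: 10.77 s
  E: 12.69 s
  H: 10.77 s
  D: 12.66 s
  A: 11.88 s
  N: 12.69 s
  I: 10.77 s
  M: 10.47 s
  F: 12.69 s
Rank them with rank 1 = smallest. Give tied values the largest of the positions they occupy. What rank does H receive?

Sorted (ascending): 10.47, 10.77, 10.77, 10.77, 11.88, 12.66, 12.69, 12.69, 12.69
The 3 values of 10.77 occupy positions 2–4 → each gets rank 4.
The 3 values of 12.69 occupy positions 7–9 → each gets rank 9.
H has value 10.77 s → rank 4.

4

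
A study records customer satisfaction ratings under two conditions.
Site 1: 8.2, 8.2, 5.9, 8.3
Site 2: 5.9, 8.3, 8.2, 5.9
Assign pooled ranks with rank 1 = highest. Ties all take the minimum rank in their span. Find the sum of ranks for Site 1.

Sorted (descending): 8.3, 8.3, 8.2, 8.2, 8.2, 5.9, 5.9, 5.9
The 2 values of 8.3 occupy positions 1–2 → each gets rank 1.
The 3 values of 8.2 occupy positions 3–5 → each gets rank 3.
The 3 values of 5.9 occupy positions 6–8 → each gets rank 6.
Site 1 values → pooled ranks: 8.2→3, 8.2→3, 5.9→6, 8.3→1
Rank sum = 3 + 3 + 6 + 1 = 13

13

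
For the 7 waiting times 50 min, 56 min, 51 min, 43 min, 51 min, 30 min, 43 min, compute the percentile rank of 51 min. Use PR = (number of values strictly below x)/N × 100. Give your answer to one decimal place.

57.1

N = 7.
Strictly below 51: 4. Equal to 51: 2.
PR = 4/7 × 100 = 57.1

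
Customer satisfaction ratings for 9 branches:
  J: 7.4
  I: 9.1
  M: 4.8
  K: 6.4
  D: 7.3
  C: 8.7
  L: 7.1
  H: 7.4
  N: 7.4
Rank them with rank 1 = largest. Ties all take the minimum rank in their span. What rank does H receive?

Sorted (descending): 9.1, 8.7, 7.4, 7.4, 7.4, 7.3, 7.1, 6.4, 4.8
The 3 values of 7.4 occupy positions 3–5 → each gets rank 3.
H has value 7.4 → rank 3.

3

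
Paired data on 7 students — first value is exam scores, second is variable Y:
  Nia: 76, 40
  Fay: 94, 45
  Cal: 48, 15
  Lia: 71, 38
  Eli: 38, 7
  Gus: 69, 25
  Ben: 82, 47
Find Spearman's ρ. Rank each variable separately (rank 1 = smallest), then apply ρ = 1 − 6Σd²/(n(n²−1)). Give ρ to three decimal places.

Ranks of variable 1: 5, 7, 2, 4, 1, 3, 6
Ranks of variable 2: 5, 6, 2, 4, 1, 3, 7
d = r₁ − r₂: 0, 1, 0, 0, 0, 0, -1
d²: 0, 1, 0, 0, 0, 0, 1; Σd² = 2
ρ = 1 − 6·2/(7·48) = 1 − 12/336 = 0.964

0.964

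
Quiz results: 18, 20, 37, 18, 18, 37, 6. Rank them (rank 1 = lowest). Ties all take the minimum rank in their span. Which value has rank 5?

20

Sorted (ascending): 6, 18, 18, 18, 20, 37, 37
The 3 values of 18 occupy positions 2–4 → each gets rank 2.
The 2 values of 37 occupy positions 6–7 → each gets rank 6.
Rank 5 → value 20.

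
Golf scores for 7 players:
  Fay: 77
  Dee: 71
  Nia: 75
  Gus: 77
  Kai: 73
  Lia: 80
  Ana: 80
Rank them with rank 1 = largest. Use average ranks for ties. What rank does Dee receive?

7

Sorted (descending): 80, 80, 77, 77, 75, 73, 71
The 2 values of 80 occupy positions 1–2 → average rank (1+2)/2 = 1.5.
The 2 values of 77 occupy positions 3–4 → average rank (3+4)/2 = 3.5.
Dee has value 71 → rank 7.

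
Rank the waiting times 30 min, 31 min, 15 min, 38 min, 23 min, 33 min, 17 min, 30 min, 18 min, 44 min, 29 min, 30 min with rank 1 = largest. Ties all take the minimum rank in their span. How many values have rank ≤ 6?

Sorted (descending): 44, 38, 33, 31, 30, 30, 30, 29, 23, 18, 17, 15
The 3 values of 30 occupy positions 5–7 → each gets rank 5.
Ranks ≤ 6: {1, 2, 3, 4, 5, 5, 5} → 7 values.

7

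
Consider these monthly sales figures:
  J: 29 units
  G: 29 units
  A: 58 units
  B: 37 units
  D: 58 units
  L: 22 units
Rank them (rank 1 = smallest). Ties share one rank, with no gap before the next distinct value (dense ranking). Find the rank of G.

Sorted (ascending): 22, 29, 29, 37, 58, 58
The 2 values of 29 share dense rank 2.
The 2 values of 58 share dense rank 4.
Remaining distinct values take the next consecutive integers.
G has value 29 units → rank 2.

2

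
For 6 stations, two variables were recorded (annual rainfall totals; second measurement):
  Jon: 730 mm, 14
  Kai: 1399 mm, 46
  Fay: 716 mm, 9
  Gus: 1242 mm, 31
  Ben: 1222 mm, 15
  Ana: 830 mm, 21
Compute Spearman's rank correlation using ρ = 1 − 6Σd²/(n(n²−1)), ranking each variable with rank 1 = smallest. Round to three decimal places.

0.943

Ranks of variable 1: 2, 6, 1, 5, 4, 3
Ranks of variable 2: 2, 6, 1, 5, 3, 4
d = r₁ − r₂: 0, 0, 0, 0, 1, -1
d²: 0, 0, 0, 0, 1, 1; Σd² = 2
ρ = 1 − 6·2/(6·35) = 1 − 12/210 = 0.943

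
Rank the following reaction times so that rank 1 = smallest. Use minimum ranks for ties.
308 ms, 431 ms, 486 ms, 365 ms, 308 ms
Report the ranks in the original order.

1, 4, 5, 3, 1

Sorted (ascending): 308, 308, 365, 431, 486
The 2 values of 308 occupy positions 1–2 → each gets rank 1.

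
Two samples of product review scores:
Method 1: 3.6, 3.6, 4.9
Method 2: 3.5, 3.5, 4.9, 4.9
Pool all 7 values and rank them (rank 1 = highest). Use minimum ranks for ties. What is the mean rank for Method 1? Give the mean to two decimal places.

Sorted (descending): 4.9, 4.9, 4.9, 3.6, 3.6, 3.5, 3.5
The 3 values of 4.9 occupy positions 1–3 → each gets rank 1.
The 2 values of 3.6 occupy positions 4–5 → each gets rank 4.
The 2 values of 3.5 occupy positions 6–7 → each gets rank 6.
Method 1 values → pooled ranks: 3.6→4, 3.6→4, 4.9→1
Mean rank = (4 + 4 + 1) / 3 = 3.00

3.00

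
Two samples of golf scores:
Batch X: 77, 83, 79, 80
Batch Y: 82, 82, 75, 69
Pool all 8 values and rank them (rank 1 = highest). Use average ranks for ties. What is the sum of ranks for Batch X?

16

Sorted (descending): 83, 82, 82, 80, 79, 77, 75, 69
The 2 values of 82 occupy positions 2–3 → average rank (2+3)/2 = 2.5.
Batch X values → pooled ranks: 77→6, 83→1, 79→5, 80→4
Rank sum = 6 + 1 + 5 + 4 = 16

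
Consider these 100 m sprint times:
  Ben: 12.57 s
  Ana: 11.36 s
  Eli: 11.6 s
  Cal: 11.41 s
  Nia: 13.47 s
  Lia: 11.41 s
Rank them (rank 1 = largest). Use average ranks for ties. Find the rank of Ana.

6

Sorted (descending): 13.47, 12.57, 11.6, 11.41, 11.41, 11.36
The 2 values of 11.41 occupy positions 4–5 → average rank (4+5)/2 = 4.5.
Ana has value 11.36 s → rank 6.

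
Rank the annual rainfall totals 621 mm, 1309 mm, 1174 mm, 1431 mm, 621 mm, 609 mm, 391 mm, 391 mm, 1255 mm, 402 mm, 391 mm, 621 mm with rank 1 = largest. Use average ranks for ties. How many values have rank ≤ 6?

7

Sorted (descending): 1431, 1309, 1255, 1174, 621, 621, 621, 609, 402, 391, 391, 391
The 3 values of 621 occupy positions 5–7 → average rank 6.
The 3 values of 391 occupy positions 10–12 → average rank 11.
Ranks ≤ 6: {1, 2, 3, 4, 6, 6, 6} → 7 values.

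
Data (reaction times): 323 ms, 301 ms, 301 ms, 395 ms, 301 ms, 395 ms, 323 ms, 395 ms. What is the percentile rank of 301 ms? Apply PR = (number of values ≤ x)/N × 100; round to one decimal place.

N = 8.
Strictly below 301: 0. Equal to 301: 3.
PR = 3/8 × 100 = 37.5

37.5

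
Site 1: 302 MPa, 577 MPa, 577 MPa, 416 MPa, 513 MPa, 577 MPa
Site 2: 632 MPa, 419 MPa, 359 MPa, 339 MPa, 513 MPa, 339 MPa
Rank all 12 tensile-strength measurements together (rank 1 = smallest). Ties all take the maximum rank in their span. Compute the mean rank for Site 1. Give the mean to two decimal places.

7.83

Sorted (ascending): 302, 339, 339, 359, 416, 419, 513, 513, 577, 577, 577, 632
The 2 values of 339 occupy positions 2–3 → each gets rank 3.
The 2 values of 513 occupy positions 7–8 → each gets rank 8.
The 3 values of 577 occupy positions 9–11 → each gets rank 11.
Site 1 values → pooled ranks: 302→1, 577→11, 577→11, 416→5, 513→8, 577→11
Mean rank = (1 + 11 + 11 + 5 + 8 + 11) / 6 = 7.83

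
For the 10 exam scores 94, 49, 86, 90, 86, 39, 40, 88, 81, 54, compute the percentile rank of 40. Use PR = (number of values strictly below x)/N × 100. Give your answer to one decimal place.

10.0

N = 10.
Strictly below 40: 1. Equal to 40: 1.
PR = 1/10 × 100 = 10.0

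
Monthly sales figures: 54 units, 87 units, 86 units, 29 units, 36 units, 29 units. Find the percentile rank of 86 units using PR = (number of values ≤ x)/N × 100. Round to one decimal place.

N = 6.
Strictly below 86: 4. Equal to 86: 1.
PR = 5/6 × 100 = 83.3

83.3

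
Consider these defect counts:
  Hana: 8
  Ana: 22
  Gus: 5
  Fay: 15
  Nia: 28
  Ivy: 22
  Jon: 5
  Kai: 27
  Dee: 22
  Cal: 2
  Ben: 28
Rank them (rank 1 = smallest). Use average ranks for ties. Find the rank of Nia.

10.5

Sorted (ascending): 2, 5, 5, 8, 15, 22, 22, 22, 27, 28, 28
The 2 values of 5 occupy positions 2–3 → average rank (2+3)/2 = 2.5.
The 3 values of 22 occupy positions 6–8 → average rank 7.
The 2 values of 28 occupy positions 10–11 → average rank (10+11)/2 = 10.5.
Nia has value 28 → rank 10.5.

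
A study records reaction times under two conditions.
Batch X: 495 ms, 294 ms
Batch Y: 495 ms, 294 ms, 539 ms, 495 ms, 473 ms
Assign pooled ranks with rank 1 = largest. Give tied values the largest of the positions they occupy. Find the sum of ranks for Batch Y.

Sorted (descending): 539, 495, 495, 495, 473, 294, 294
The 3 values of 495 occupy positions 2–4 → each gets rank 4.
The 2 values of 294 occupy positions 6–7 → each gets rank 7.
Batch Y values → pooled ranks: 495→4, 294→7, 539→1, 495→4, 473→5
Rank sum = 4 + 7 + 1 + 4 + 5 = 21

21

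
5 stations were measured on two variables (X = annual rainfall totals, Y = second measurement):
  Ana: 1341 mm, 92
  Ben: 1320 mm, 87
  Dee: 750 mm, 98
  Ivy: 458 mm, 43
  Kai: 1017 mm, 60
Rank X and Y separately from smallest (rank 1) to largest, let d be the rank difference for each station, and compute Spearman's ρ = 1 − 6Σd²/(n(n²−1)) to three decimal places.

0.400

Ranks of variable 1: 5, 4, 2, 1, 3
Ranks of variable 2: 4, 3, 5, 1, 2
d = r₁ − r₂: 1, 1, -3, 0, 1
d²: 1, 1, 9, 0, 1; Σd² = 12
ρ = 1 − 6·12/(5·24) = 1 − 72/120 = 0.400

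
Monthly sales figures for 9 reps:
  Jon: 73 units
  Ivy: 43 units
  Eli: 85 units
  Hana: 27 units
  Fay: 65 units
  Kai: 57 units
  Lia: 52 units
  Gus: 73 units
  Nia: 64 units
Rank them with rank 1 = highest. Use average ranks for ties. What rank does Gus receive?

Sorted (descending): 85, 73, 73, 65, 64, 57, 52, 43, 27
The 2 values of 73 occupy positions 2–3 → average rank (2+3)/2 = 2.5.
Gus has value 73 units → rank 2.5.

2.5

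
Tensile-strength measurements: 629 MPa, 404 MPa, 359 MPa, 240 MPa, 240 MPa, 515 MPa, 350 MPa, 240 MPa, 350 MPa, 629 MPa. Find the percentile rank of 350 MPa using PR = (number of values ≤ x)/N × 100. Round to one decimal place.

50.0

N = 10.
Strictly below 350: 3. Equal to 350: 2.
PR = 5/10 × 100 = 50.0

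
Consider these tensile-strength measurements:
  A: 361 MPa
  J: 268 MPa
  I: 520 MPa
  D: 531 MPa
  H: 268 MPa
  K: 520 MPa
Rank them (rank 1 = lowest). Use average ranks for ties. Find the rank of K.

Sorted (ascending): 268, 268, 361, 520, 520, 531
The 2 values of 268 occupy positions 1–2 → average rank (1+2)/2 = 1.5.
The 2 values of 520 occupy positions 4–5 → average rank (4+5)/2 = 4.5.
K has value 520 MPa → rank 4.5.

4.5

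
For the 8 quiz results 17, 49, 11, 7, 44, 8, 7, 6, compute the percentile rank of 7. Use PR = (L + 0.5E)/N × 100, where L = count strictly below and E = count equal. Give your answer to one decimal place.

25.0

N = 8.
Strictly below 7: 1. Equal to 7: 2.
PR = (1 + 0.5·2)/8 × 100 = 25.0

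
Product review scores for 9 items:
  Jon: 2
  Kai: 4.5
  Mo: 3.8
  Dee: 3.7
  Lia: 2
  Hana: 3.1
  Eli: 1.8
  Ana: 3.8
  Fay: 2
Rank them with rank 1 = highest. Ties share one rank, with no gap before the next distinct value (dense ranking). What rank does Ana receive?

2

Sorted (descending): 4.5, 3.8, 3.8, 3.7, 3.1, 2, 2, 2, 1.8
The 2 values of 3.8 share dense rank 2.
The 3 values of 2 share dense rank 5.
Remaining distinct values take the next consecutive integers.
Ana has value 3.8 → rank 2.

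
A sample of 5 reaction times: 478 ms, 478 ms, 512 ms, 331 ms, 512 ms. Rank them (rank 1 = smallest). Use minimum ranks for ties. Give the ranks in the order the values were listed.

Sorted (ascending): 331, 478, 478, 512, 512
The 2 values of 478 occupy positions 2–3 → each gets rank 2.
The 2 values of 512 occupy positions 4–5 → each gets rank 4.

2, 2, 4, 1, 4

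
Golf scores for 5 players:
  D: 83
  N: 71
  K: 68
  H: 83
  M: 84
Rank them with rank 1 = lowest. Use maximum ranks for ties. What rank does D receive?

4

Sorted (ascending): 68, 71, 83, 83, 84
The 2 values of 83 occupy positions 3–4 → each gets rank 4.
D has value 83 → rank 4.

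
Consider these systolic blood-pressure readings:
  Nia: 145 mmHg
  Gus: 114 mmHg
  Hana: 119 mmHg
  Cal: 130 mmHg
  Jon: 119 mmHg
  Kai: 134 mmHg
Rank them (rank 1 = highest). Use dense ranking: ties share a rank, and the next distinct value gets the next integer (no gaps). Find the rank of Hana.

4

Sorted (descending): 145, 134, 130, 119, 119, 114
The 2 values of 119 share dense rank 4.
Remaining distinct values take the next consecutive integers.
Hana has value 119 mmHg → rank 4.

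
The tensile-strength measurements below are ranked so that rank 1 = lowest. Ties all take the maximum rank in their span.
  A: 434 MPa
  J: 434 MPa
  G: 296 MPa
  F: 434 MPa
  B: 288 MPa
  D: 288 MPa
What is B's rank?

2

Sorted (ascending): 288, 288, 296, 434, 434, 434
The 2 values of 288 occupy positions 1–2 → each gets rank 2.
The 3 values of 434 occupy positions 4–6 → each gets rank 6.
B has value 288 MPa → rank 2.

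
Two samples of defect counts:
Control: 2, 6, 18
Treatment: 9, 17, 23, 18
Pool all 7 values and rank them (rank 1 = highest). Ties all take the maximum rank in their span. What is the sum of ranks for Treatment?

13

Sorted (descending): 23, 18, 18, 17, 9, 6, 2
The 2 values of 18 occupy positions 2–3 → each gets rank 3.
Treatment values → pooled ranks: 9→5, 17→4, 23→1, 18→3
Rank sum = 5 + 4 + 1 + 3 = 13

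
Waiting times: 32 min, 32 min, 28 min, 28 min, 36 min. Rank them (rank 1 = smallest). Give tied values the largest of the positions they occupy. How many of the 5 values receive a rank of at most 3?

Sorted (ascending): 28, 28, 32, 32, 36
The 2 values of 28 occupy positions 1–2 → each gets rank 2.
The 2 values of 32 occupy positions 3–4 → each gets rank 4.
Ranks ≤ 3: {2, 2} → 2 values.

2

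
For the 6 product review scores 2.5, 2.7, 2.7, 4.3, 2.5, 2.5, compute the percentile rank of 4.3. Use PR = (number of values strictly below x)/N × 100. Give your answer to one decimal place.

83.3

N = 6.
Strictly below 4.3: 5. Equal to 4.3: 1.
PR = 5/6 × 100 = 83.3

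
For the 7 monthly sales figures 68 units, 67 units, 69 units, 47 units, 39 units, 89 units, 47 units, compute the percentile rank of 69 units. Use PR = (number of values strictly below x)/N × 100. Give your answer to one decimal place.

71.4

N = 7.
Strictly below 69: 5. Equal to 69: 1.
PR = 5/7 × 100 = 71.4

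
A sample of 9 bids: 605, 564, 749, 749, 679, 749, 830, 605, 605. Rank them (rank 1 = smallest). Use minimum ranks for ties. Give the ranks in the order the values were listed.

Sorted (ascending): 564, 605, 605, 605, 679, 749, 749, 749, 830
The 3 values of 605 occupy positions 2–4 → each gets rank 2.
The 3 values of 749 occupy positions 6–8 → each gets rank 6.

2, 1, 6, 6, 5, 6, 9, 2, 2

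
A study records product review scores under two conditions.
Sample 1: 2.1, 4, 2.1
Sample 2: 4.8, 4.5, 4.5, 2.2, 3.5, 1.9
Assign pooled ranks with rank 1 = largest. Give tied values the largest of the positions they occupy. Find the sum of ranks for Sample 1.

Sorted (descending): 4.8, 4.5, 4.5, 4, 3.5, 2.2, 2.1, 2.1, 1.9
The 2 values of 4.5 occupy positions 2–3 → each gets rank 3.
The 2 values of 2.1 occupy positions 7–8 → each gets rank 8.
Sample 1 values → pooled ranks: 2.1→8, 4→4, 2.1→8
Rank sum = 8 + 4 + 8 = 20

20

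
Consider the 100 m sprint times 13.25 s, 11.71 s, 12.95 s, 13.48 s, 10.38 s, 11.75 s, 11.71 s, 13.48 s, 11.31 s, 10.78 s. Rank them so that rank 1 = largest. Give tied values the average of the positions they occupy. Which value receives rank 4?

12.95

Sorted (descending): 13.48, 13.48, 13.25, 12.95, 11.75, 11.71, 11.71, 11.31, 10.78, 10.38
The 2 values of 13.48 occupy positions 1–2 → average rank (1+2)/2 = 1.5.
The 2 values of 11.71 occupy positions 6–7 → average rank (6+7)/2 = 6.5.
Rank 4 → value 12.95.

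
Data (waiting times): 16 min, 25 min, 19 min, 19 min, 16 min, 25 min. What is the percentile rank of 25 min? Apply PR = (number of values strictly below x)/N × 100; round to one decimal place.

66.7

N = 6.
Strictly below 25: 4. Equal to 25: 2.
PR = 4/6 × 100 = 66.7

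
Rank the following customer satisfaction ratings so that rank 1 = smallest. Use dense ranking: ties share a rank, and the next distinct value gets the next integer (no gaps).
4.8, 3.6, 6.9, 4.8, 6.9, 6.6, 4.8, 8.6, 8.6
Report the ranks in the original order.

Sorted (ascending): 3.6, 4.8, 4.8, 4.8, 6.6, 6.9, 6.9, 8.6, 8.6
The 3 values of 4.8 share dense rank 2.
The 2 values of 6.9 share dense rank 4.
The 2 values of 8.6 share dense rank 5.
Remaining distinct values take the next consecutive integers.

2, 1, 4, 2, 4, 3, 2, 5, 5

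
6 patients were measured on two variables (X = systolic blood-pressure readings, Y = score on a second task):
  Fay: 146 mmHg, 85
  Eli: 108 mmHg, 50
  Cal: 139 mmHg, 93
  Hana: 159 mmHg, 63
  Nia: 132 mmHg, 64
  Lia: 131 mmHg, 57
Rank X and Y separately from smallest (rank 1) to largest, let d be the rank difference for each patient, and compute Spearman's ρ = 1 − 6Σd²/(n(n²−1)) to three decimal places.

Ranks of variable 1: 5, 1, 4, 6, 3, 2
Ranks of variable 2: 5, 1, 6, 3, 4, 2
d = r₁ − r₂: 0, 0, -2, 3, -1, 0
d²: 0, 0, 4, 9, 1, 0; Σd² = 14
ρ = 1 − 6·14/(6·35) = 1 − 84/210 = 0.600

0.600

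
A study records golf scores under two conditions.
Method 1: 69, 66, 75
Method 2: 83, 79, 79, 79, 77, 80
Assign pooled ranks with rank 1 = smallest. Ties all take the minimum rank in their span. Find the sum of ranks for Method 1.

6

Sorted (ascending): 66, 69, 75, 77, 79, 79, 79, 80, 83
The 3 values of 79 occupy positions 5–7 → each gets rank 5.
Method 1 values → pooled ranks: 69→2, 66→1, 75→3
Rank sum = 2 + 1 + 3 = 6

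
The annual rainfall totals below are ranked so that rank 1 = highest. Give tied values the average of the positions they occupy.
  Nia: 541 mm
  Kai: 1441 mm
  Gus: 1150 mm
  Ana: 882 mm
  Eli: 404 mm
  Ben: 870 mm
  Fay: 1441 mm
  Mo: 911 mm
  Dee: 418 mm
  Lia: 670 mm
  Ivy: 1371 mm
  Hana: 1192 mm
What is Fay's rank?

1.5

Sorted (descending): 1441, 1441, 1371, 1192, 1150, 911, 882, 870, 670, 541, 418, 404
The 2 values of 1441 occupy positions 1–2 → average rank (1+2)/2 = 1.5.
Fay has value 1441 mm → rank 1.5.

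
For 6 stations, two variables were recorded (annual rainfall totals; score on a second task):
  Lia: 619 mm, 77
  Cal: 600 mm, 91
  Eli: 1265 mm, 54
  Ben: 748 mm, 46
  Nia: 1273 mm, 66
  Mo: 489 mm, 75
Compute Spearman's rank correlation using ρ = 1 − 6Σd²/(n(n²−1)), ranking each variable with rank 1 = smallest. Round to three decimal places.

Ranks of variable 1: 3, 2, 5, 4, 6, 1
Ranks of variable 2: 5, 6, 2, 1, 3, 4
d = r₁ − r₂: -2, -4, 3, 3, 3, -3
d²: 4, 16, 9, 9, 9, 9; Σd² = 56
ρ = 1 − 6·56/(6·35) = 1 − 336/210 = -0.600

-0.600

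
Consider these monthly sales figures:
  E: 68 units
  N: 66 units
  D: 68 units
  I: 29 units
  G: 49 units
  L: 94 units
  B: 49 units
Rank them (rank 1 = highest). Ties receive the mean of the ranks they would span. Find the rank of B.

Sorted (descending): 94, 68, 68, 66, 49, 49, 29
The 2 values of 68 occupy positions 2–3 → average rank (2+3)/2 = 2.5.
The 2 values of 49 occupy positions 5–6 → average rank (5+6)/2 = 5.5.
B has value 49 units → rank 5.5.

5.5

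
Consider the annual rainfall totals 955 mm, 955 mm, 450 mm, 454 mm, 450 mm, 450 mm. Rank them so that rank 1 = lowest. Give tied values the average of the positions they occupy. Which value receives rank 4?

Sorted (ascending): 450, 450, 450, 454, 955, 955
The 3 values of 450 occupy positions 1–3 → average rank 2.
The 2 values of 955 occupy positions 5–6 → average rank (5+6)/2 = 5.5.
Rank 4 → value 454.

454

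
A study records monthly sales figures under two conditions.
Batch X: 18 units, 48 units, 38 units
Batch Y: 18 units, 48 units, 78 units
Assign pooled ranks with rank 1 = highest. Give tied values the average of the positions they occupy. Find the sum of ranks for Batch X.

Sorted (descending): 78, 48, 48, 38, 18, 18
The 2 values of 48 occupy positions 2–3 → average rank (2+3)/2 = 2.5.
The 2 values of 18 occupy positions 5–6 → average rank (5+6)/2 = 5.5.
Batch X values → pooled ranks: 18→5.5, 48→2.5, 38→4
Rank sum = 5.5 + 2.5 + 4 = 12

12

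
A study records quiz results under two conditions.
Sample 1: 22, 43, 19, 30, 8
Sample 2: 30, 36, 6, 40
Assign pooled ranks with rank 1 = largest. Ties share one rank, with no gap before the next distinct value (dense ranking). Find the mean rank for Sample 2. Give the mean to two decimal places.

Sorted (descending): 43, 40, 36, 30, 30, 22, 19, 8, 6
The 2 values of 30 share dense rank 4.
Remaining distinct values take the next consecutive integers.
Sample 2 values → pooled ranks: 30→4, 36→3, 6→8, 40→2
Mean rank = (4 + 3 + 8 + 2) / 4 = 4.25

4.25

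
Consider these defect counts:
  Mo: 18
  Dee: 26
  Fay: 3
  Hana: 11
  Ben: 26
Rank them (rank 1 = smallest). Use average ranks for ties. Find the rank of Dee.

4.5

Sorted (ascending): 3, 11, 18, 26, 26
The 2 values of 26 occupy positions 4–5 → average rank (4+5)/2 = 4.5.
Dee has value 26 → rank 4.5.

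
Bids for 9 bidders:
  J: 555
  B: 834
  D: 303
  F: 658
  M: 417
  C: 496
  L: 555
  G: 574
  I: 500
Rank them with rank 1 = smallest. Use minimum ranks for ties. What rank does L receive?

5

Sorted (ascending): 303, 417, 496, 500, 555, 555, 574, 658, 834
The 2 values of 555 occupy positions 5–6 → each gets rank 5.
L has value 555 → rank 5.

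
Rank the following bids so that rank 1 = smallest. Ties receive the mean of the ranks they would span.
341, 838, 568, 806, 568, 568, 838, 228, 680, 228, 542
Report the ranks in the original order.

Sorted (ascending): 228, 228, 341, 542, 568, 568, 568, 680, 806, 838, 838
The 2 values of 228 occupy positions 1–2 → average rank (1+2)/2 = 1.5.
The 3 values of 568 occupy positions 5–7 → average rank 6.
The 2 values of 838 occupy positions 10–11 → average rank (10+11)/2 = 10.5.

3, 10.5, 6, 9, 6, 6, 10.5, 1.5, 8, 1.5, 4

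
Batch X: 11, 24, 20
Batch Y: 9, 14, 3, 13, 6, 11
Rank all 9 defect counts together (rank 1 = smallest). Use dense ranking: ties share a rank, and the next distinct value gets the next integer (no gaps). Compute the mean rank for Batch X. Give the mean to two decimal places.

6.33

Sorted (ascending): 3, 6, 9, 11, 11, 13, 14, 20, 24
The 2 values of 11 share dense rank 4.
Remaining distinct values take the next consecutive integers.
Batch X values → pooled ranks: 11→4, 24→8, 20→7
Mean rank = (4 + 8 + 7) / 3 = 6.33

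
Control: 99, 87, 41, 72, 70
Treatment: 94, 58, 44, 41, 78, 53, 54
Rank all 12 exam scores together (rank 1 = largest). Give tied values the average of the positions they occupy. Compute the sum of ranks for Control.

26.5

Sorted (descending): 99, 94, 87, 78, 72, 70, 58, 54, 53, 44, 41, 41
The 2 values of 41 occupy positions 11–12 → average rank (11+12)/2 = 11.5.
Control values → pooled ranks: 99→1, 87→3, 41→11.5, 72→5, 70→6
Rank sum = 1 + 3 + 11.5 + 5 + 6 = 26.5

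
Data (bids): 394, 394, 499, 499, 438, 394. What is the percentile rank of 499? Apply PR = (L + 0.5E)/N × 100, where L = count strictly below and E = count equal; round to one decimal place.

83.3

N = 6.
Strictly below 499: 4. Equal to 499: 2.
PR = (4 + 0.5·2)/6 × 100 = 83.3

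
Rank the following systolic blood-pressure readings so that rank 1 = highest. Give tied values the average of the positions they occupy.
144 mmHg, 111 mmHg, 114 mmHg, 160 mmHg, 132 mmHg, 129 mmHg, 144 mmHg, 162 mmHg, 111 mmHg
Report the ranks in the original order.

Sorted (descending): 162, 160, 144, 144, 132, 129, 114, 111, 111
The 2 values of 144 occupy positions 3–4 → average rank (3+4)/2 = 3.5.
The 2 values of 111 occupy positions 8–9 → average rank (8+9)/2 = 8.5.

3.5, 8.5, 7, 2, 5, 6, 3.5, 1, 8.5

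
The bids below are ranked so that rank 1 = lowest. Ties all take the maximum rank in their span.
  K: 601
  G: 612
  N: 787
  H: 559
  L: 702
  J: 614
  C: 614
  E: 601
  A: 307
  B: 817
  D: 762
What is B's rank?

11

Sorted (ascending): 307, 559, 601, 601, 612, 614, 614, 702, 762, 787, 817
The 2 values of 601 occupy positions 3–4 → each gets rank 4.
The 2 values of 614 occupy positions 6–7 → each gets rank 7.
B has value 817 → rank 11.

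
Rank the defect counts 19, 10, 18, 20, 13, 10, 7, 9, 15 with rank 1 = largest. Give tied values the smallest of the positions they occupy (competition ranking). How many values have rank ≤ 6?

7

Sorted (descending): 20, 19, 18, 15, 13, 10, 10, 9, 7
The 2 values of 10 occupy positions 6–7 → each gets rank 6.
Ranks ≤ 6: {1, 2, 3, 4, 5, 6, 6} → 7 values.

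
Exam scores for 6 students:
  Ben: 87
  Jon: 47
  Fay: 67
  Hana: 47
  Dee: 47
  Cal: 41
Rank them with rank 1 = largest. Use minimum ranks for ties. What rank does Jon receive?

3

Sorted (descending): 87, 67, 47, 47, 47, 41
The 3 values of 47 occupy positions 3–5 → each gets rank 3.
Jon has value 47 → rank 3.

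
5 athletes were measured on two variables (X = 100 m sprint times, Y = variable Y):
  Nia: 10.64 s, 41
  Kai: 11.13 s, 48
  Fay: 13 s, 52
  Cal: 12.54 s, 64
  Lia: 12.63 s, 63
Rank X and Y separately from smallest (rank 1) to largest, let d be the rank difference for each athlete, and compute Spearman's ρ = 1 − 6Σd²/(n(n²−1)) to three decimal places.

0.600

Ranks of variable 1: 1, 2, 5, 3, 4
Ranks of variable 2: 1, 2, 3, 5, 4
d = r₁ − r₂: 0, 0, 2, -2, 0
d²: 0, 0, 4, 4, 0; Σd² = 8
ρ = 1 − 6·8/(5·24) = 1 − 48/120 = 0.600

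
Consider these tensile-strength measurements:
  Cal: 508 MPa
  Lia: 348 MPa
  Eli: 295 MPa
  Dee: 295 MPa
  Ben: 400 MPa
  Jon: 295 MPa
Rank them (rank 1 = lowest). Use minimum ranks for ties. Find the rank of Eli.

Sorted (ascending): 295, 295, 295, 348, 400, 508
The 3 values of 295 occupy positions 1–3 → each gets rank 1.
Eli has value 295 MPa → rank 1.

1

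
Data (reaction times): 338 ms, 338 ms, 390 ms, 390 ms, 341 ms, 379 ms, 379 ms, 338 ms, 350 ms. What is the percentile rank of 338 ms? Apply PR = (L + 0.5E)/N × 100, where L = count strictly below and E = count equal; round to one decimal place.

N = 9.
Strictly below 338: 0. Equal to 338: 3.
PR = (0 + 0.5·3)/9 × 100 = 16.7

16.7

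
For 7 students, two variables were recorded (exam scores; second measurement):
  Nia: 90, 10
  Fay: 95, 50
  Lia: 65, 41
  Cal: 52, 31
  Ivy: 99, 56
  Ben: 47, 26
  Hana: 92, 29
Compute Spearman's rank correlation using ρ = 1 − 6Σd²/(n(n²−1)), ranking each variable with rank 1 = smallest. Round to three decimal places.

Ranks of variable 1: 4, 6, 3, 2, 7, 1, 5
Ranks of variable 2: 1, 6, 5, 4, 7, 2, 3
d = r₁ − r₂: 3, 0, -2, -2, 0, -1, 2
d²: 9, 0, 4, 4, 0, 1, 4; Σd² = 22
ρ = 1 − 6·22/(7·48) = 1 − 132/336 = 0.607

0.607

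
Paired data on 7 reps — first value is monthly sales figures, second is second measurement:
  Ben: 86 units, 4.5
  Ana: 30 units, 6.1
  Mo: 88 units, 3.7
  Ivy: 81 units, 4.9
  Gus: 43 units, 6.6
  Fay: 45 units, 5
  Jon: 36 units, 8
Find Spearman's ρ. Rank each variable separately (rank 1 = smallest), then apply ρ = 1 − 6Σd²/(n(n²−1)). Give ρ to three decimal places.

Ranks of variable 1: 6, 1, 7, 5, 3, 4, 2
Ranks of variable 2: 2, 5, 1, 3, 6, 4, 7
d = r₁ − r₂: 4, -4, 6, 2, -3, 0, -5
d²: 16, 16, 36, 4, 9, 0, 25; Σd² = 106
ρ = 1 − 6·106/(7·48) = 1 − 636/336 = -0.893

-0.893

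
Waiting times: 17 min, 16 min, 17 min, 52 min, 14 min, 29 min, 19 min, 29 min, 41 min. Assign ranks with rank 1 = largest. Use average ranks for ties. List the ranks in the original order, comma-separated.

Sorted (descending): 52, 41, 29, 29, 19, 17, 17, 16, 14
The 2 values of 29 occupy positions 3–4 → average rank (3+4)/2 = 3.5.
The 2 values of 17 occupy positions 6–7 → average rank (6+7)/2 = 6.5.

6.5, 8, 6.5, 1, 9, 3.5, 5, 3.5, 2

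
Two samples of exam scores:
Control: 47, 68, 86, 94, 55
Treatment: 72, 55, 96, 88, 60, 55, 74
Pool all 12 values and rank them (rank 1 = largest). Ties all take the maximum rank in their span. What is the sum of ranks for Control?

Sorted (descending): 96, 94, 88, 86, 74, 72, 68, 60, 55, 55, 55, 47
The 3 values of 55 occupy positions 9–11 → each gets rank 11.
Control values → pooled ranks: 47→12, 68→7, 86→4, 94→2, 55→11
Rank sum = 12 + 7 + 4 + 2 + 11 = 36

36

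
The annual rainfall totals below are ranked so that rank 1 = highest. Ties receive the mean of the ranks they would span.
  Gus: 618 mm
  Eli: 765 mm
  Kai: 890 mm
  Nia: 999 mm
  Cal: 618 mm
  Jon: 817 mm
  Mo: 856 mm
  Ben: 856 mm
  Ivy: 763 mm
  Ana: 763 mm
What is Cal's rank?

9.5

Sorted (descending): 999, 890, 856, 856, 817, 765, 763, 763, 618, 618
The 2 values of 856 occupy positions 3–4 → average rank (3+4)/2 = 3.5.
The 2 values of 763 occupy positions 7–8 → average rank (7+8)/2 = 7.5.
The 2 values of 618 occupy positions 9–10 → average rank (9+10)/2 = 9.5.
Cal has value 618 mm → rank 9.5.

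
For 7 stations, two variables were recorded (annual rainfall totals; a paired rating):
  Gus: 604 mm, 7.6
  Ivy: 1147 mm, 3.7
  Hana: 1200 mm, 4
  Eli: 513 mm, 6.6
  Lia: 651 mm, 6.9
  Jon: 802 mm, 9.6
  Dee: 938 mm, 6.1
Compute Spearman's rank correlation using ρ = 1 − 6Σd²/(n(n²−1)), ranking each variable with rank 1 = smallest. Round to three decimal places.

Ranks of variable 1: 2, 6, 7, 1, 3, 4, 5
Ranks of variable 2: 6, 1, 2, 4, 5, 7, 3
d = r₁ − r₂: -4, 5, 5, -3, -2, -3, 2
d²: 16, 25, 25, 9, 4, 9, 4; Σd² = 92
ρ = 1 − 6·92/(7·48) = 1 − 552/336 = -0.643

-0.643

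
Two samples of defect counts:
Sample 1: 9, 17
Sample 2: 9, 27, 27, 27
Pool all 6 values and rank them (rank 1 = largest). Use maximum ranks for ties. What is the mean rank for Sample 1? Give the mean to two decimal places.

5.00

Sorted (descending): 27, 27, 27, 17, 9, 9
The 3 values of 27 occupy positions 1–3 → each gets rank 3.
The 2 values of 9 occupy positions 5–6 → each gets rank 6.
Sample 1 values → pooled ranks: 9→6, 17→4
Mean rank = (6 + 4) / 2 = 5.00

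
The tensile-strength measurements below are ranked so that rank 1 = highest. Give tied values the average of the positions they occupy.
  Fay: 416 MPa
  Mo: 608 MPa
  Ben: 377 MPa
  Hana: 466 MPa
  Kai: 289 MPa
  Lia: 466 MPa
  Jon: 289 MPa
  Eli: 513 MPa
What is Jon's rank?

Sorted (descending): 608, 513, 466, 466, 416, 377, 289, 289
The 2 values of 466 occupy positions 3–4 → average rank (3+4)/2 = 3.5.
The 2 values of 289 occupy positions 7–8 → average rank (7+8)/2 = 7.5.
Jon has value 289 MPa → rank 7.5.

7.5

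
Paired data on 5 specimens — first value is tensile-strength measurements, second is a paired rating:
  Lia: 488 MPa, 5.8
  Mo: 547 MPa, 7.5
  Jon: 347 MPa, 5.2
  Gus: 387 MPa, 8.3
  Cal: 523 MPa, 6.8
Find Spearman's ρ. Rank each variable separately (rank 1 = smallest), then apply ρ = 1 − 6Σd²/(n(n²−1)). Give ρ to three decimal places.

0.400

Ranks of variable 1: 3, 5, 1, 2, 4
Ranks of variable 2: 2, 4, 1, 5, 3
d = r₁ − r₂: 1, 1, 0, -3, 1
d²: 1, 1, 0, 9, 1; Σd² = 12
ρ = 1 − 6·12/(5·24) = 1 − 72/120 = 0.400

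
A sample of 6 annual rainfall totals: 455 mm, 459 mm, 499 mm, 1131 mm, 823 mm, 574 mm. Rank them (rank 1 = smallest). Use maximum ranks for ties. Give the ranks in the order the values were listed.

1, 2, 3, 6, 5, 4

Sorted (ascending): 455, 459, 499, 574, 823, 1131
No ties — each value takes its position as its rank.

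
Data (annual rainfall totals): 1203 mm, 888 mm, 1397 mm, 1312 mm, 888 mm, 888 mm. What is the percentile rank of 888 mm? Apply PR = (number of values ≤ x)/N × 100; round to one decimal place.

N = 6.
Strictly below 888: 0. Equal to 888: 3.
PR = 3/6 × 100 = 50.0

50.0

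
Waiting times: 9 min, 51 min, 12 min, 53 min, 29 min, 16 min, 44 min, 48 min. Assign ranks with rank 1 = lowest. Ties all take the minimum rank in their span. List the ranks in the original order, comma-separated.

Sorted (ascending): 9, 12, 16, 29, 44, 48, 51, 53
No ties — each value takes its position as its rank.

1, 7, 2, 8, 4, 3, 5, 6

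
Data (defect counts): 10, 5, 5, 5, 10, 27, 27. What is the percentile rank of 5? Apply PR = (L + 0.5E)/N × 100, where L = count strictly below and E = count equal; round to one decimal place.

N = 7.
Strictly below 5: 0. Equal to 5: 3.
PR = (0 + 0.5·3)/7 × 100 = 21.4

21.4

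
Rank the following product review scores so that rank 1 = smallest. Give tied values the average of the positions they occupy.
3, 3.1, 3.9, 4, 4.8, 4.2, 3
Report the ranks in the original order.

Sorted (ascending): 3, 3, 3.1, 3.9, 4, 4.2, 4.8
The 2 values of 3 occupy positions 1–2 → average rank (1+2)/2 = 1.5.

1.5, 3, 4, 5, 7, 6, 1.5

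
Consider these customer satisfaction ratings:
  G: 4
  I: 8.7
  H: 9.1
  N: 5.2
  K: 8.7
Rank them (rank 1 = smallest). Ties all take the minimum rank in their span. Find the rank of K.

3

Sorted (ascending): 4, 5.2, 8.7, 8.7, 9.1
The 2 values of 8.7 occupy positions 3–4 → each gets rank 3.
K has value 8.7 → rank 3.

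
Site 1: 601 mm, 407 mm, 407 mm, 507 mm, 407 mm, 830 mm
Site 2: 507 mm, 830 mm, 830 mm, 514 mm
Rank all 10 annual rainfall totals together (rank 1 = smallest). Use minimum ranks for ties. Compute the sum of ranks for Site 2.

26

Sorted (ascending): 407, 407, 407, 507, 507, 514, 601, 830, 830, 830
The 3 values of 407 occupy positions 1–3 → each gets rank 1.
The 2 values of 507 occupy positions 4–5 → each gets rank 4.
The 3 values of 830 occupy positions 8–10 → each gets rank 8.
Site 2 values → pooled ranks: 507→4, 830→8, 830→8, 514→6
Rank sum = 4 + 8 + 8 + 6 = 26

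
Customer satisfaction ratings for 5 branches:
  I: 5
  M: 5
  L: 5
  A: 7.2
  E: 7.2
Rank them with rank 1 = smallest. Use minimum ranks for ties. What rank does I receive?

1

Sorted (ascending): 5, 5, 5, 7.2, 7.2
The 3 values of 5 occupy positions 1–3 → each gets rank 1.
The 2 values of 7.2 occupy positions 4–5 → each gets rank 4.
I has value 5 → rank 1.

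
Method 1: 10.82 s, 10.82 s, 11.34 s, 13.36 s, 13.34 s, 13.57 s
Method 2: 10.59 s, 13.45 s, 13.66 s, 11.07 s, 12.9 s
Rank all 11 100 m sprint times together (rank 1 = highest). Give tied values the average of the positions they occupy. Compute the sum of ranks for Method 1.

Sorted (descending): 13.66, 13.57, 13.45, 13.36, 13.34, 12.9, 11.34, 11.07, 10.82, 10.82, 10.59
The 2 values of 10.82 occupy positions 9–10 → average rank (9+10)/2 = 9.5.
Method 1 values → pooled ranks: 10.82→9.5, 10.82→9.5, 11.34→7, 13.36→4, 13.34→5, 13.57→2
Rank sum = 9.5 + 9.5 + 7 + 4 + 5 + 2 = 37

37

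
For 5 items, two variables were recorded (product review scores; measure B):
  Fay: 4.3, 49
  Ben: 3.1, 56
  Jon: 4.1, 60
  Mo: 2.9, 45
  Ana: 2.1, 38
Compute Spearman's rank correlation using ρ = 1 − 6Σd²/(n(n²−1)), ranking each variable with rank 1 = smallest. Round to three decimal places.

Ranks of variable 1: 5, 3, 4, 2, 1
Ranks of variable 2: 3, 4, 5, 2, 1
d = r₁ − r₂: 2, -1, -1, 0, 0
d²: 4, 1, 1, 0, 0; Σd² = 6
ρ = 1 − 6·6/(5·24) = 1 − 36/120 = 0.700

0.700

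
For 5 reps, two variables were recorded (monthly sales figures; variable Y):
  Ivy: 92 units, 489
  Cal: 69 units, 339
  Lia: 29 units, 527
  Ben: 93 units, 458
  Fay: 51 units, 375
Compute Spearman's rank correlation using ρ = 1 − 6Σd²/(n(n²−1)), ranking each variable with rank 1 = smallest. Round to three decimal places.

Ranks of variable 1: 4, 3, 1, 5, 2
Ranks of variable 2: 4, 1, 5, 3, 2
d = r₁ − r₂: 0, 2, -4, 2, 0
d²: 0, 4, 16, 4, 0; Σd² = 24
ρ = 1 − 6·24/(5·24) = 1 − 144/120 = -0.200

-0.200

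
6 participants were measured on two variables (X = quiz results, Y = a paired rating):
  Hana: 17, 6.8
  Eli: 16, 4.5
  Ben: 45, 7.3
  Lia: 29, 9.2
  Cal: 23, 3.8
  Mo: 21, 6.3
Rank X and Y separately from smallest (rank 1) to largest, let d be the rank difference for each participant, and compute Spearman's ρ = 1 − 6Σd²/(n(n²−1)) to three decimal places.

Ranks of variable 1: 2, 1, 6, 5, 4, 3
Ranks of variable 2: 4, 2, 5, 6, 1, 3
d = r₁ − r₂: -2, -1, 1, -1, 3, 0
d²: 4, 1, 1, 1, 9, 0; Σd² = 16
ρ = 1 − 6·16/(6·35) = 1 − 96/210 = 0.543

0.543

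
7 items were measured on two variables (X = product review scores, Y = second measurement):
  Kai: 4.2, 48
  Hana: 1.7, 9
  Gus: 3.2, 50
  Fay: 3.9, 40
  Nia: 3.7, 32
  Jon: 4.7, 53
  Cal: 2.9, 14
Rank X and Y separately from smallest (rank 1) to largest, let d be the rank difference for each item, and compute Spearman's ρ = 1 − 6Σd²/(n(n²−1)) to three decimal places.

Ranks of variable 1: 6, 1, 3, 5, 4, 7, 2
Ranks of variable 2: 5, 1, 6, 4, 3, 7, 2
d = r₁ − r₂: 1, 0, -3, 1, 1, 0, 0
d²: 1, 0, 9, 1, 1, 0, 0; Σd² = 12
ρ = 1 − 6·12/(7·48) = 1 − 72/336 = 0.786

0.786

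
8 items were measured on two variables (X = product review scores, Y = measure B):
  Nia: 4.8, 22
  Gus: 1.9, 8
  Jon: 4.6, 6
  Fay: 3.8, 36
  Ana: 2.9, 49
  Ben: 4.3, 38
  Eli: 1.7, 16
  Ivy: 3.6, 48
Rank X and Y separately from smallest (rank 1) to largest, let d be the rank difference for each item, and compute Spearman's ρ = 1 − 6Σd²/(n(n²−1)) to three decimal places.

-0.071

Ranks of variable 1: 8, 2, 7, 5, 3, 6, 1, 4
Ranks of variable 2: 4, 2, 1, 5, 8, 6, 3, 7
d = r₁ − r₂: 4, 0, 6, 0, -5, 0, -2, -3
d²: 16, 0, 36, 0, 25, 0, 4, 9; Σd² = 90
ρ = 1 − 6·90/(8·63) = 1 − 540/504 = -0.071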